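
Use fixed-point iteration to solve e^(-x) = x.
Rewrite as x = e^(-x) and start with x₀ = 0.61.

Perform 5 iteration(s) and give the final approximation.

Equation: e^(-x) = x
Fixed-point form: x = e^(-x)
x₀ = 0.61

x_1 = g(0.610000) = 0.543351
x_2 = g(0.543351) = 0.580799
x_3 = g(0.580799) = 0.559451
x_4 = g(0.559451) = 0.571523
x_5 = g(0.571523) = 0.564665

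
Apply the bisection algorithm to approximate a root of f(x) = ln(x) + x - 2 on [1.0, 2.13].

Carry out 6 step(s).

f(x) = ln(x) + x - 2
Initial interval: [1.0, 2.13]

Iteration 1:
  c_1 = (1.000000 + 2.130000)/2 = 1.565000
  f(c_1) = f(1.565000) = 0.012886
  f(a) × f(c) < 0, new interval: [1.000000, 1.565000]
Iteration 2:
  c_2 = (1.000000 + 1.565000)/2 = 1.282500
  f(c_2) = f(1.282500) = -0.468689
  f(a) × f(c) ≥ 0, new interval: [1.282500, 1.565000]
Iteration 3:
  c_3 = (1.282500 + 1.565000)/2 = 1.423750
  f(c_3) = f(1.423750) = -0.222956
  f(a) × f(c) ≥ 0, new interval: [1.423750, 1.565000]
Iteration 4:
  c_4 = (1.423750 + 1.565000)/2 = 1.494375
  f(c_4) = f(1.494375) = -0.103917
  f(a) × f(c) ≥ 0, new interval: [1.494375, 1.565000]
Iteration 5:
  c_5 = (1.494375 + 1.565000)/2 = 1.529688
  f(c_5) = f(1.529688) = -0.045249
  f(a) × f(c) ≥ 0, new interval: [1.529688, 1.565000]
Iteration 6:
  c_6 = (1.529688 + 1.565000)/2 = 1.547344
  f(c_6) = f(1.547344) = -0.016116
  f(a) × f(c) ≥ 0, new interval: [1.547344, 1.565000]

After 6 iteration(s), the approximation is c_6 = 1.547344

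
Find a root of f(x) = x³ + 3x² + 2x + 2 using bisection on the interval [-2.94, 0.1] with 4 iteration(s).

f(x) = x³ + 3x² + 2x + 2
Initial interval: [-2.94, 0.1]

Iteration 1:
  c_1 = (-2.940000 + 0.100000)/2 = -1.420000
  f(c_1) = f(-1.420000) = 2.345912
  f(a) × f(c) < 0, new interval: [-2.940000, -1.420000]
Iteration 2:
  c_2 = (-2.940000 + (-1.420000))/2 = -2.180000
  f(c_2) = f(-2.180000) = 1.536968
  f(a) × f(c) < 0, new interval: [-2.940000, -2.180000]
Iteration 3:
  c_3 = (-2.940000 + (-2.180000))/2 = -2.560000
  f(c_3) = f(-2.560000) = -0.236416
  f(a) × f(c) ≥ 0, new interval: [-2.560000, -2.180000]
Iteration 4:
  c_4 = (-2.560000 + (-2.180000))/2 = -2.370000
  f(c_4) = f(-2.370000) = 0.798647
  f(a) × f(c) < 0, new interval: [-2.560000, -2.370000]

After 4 iteration(s), the approximation is c_4 = -2.370000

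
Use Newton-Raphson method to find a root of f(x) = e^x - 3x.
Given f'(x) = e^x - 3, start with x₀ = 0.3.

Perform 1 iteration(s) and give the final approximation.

f(x) = e^x - 3x
f'(x) = e^x - 3
x₀ = 0.3

Newton-Raphson formula: x_{n+1} = x_n - f(x_n)/f'(x_n)

Iteration 1:
  f(0.300000) = 0.449859
  f'(0.300000) = -1.650141
  x_1 = 0.300000 - 0.449859/(-1.650141) = 0.572618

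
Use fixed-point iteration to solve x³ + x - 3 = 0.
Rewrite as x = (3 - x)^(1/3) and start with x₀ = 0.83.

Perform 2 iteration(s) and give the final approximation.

Equation: x³ + x - 3 = 0
Fixed-point form: x = (3 - x)^(1/3)
x₀ = 0.83

x_1 = g(0.830000) = 1.294653
x_2 = g(1.294653) = 1.194733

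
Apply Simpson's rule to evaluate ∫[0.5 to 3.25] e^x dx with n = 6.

f(x) = e^x
a = 0.5, b = 3.25, n = 6
h = (b - a)/n = 0.458333

Simpson's rule: (h/3)[f(x₀) + 4f(x₁) + 2f(x₂) + ... + f(xₙ)]

x_0 = 0.5000, f(x_0) = 1.648721, coefficient = 1
x_1 = 0.9583, f(x_1) = 2.607347, coefficient = 4
x_2 = 1.4167, f(x_2) = 4.123353, coefficient = 2
x_3 = 1.8750, f(x_3) = 6.520819, coefficient = 4
x_4 = 2.3333, f(x_4) = 10.312259, coefficient = 2
x_5 = 2.7917, f(x_5) = 16.308177, coefficient = 4
x_6 = 3.2500, f(x_6) = 25.790340, coefficient = 1

I ≈ (0.458333/3) × 158.055660 = 24.147392
Exact value: 24.141619
Error: 0.005774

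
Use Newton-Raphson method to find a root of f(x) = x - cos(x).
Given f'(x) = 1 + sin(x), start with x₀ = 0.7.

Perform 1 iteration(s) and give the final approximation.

f(x) = x - cos(x)
f'(x) = 1 + sin(x)
x₀ = 0.7

Newton-Raphson formula: x_{n+1} = x_n - f(x_n)/f'(x_n)

Iteration 1:
  f(0.700000) = -0.064842
  f'(0.700000) = 1.644218
  x_1 = 0.700000 - (-0.064842)/1.644218 = 0.739436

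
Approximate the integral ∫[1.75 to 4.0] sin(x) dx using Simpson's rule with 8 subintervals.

f(x) = sin(x)
a = 1.75, b = 4.0, n = 8
h = (b - a)/n = 0.281250

Simpson's rule: (h/3)[f(x₀) + 4f(x₁) + 2f(x₂) + ... + f(xₙ)]

x_0 = 1.7500, f(x_0) = 0.983986, coefficient = 1
x_1 = 2.0312, f(x_1) = 0.895851, coefficient = 4
x_2 = 2.3125, f(x_2) = 0.737319, coefficient = 2
x_3 = 2.5938, f(x_3) = 0.520847, coefficient = 4
x_4 = 2.8750, f(x_4) = 0.263446, coefficient = 2
x_5 = 3.1562, f(x_5) = -0.014657, coefficient = 4
x_6 = 3.4375, f(x_6) = -0.291608, coefficient = 2
x_7 = 3.7188, f(x_7) = -0.545644, coefficient = 4
x_8 = 4.0000, f(x_8) = -0.756802, coefficient = 1

I ≈ (0.281250/3) × 5.071085 = 0.475414
Exact value: 0.475398
Error: 0.000017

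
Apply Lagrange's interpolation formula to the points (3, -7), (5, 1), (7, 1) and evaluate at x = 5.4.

Lagrange interpolation formula:
P(x) = Σ yᵢ × Lᵢ(x)
where Lᵢ(x) = Π_{j≠i} (x - xⱼ)/(xᵢ - xⱼ)

L_0(5.4) = (5.4 - 5)/(3 - 5) × (5.4 - 7)/(3 - 7) = -0.080000
L_1(5.4) = (5.4 - 3)/(5 - 3) × (5.4 - 7)/(5 - 7) = 0.960000
L_2(5.4) = (5.4 - 3)/(7 - 3) × (5.4 - 5)/(7 - 5) = 0.120000

P(5.4) = (-7)×L_0(5.4) + 1×L_1(5.4) + 1×L_2(5.4)
P(5.4) = 1.640000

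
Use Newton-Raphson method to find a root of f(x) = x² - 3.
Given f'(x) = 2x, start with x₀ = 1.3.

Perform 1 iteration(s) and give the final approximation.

f(x) = x² - 3
f'(x) = 2x
x₀ = 1.3

Newton-Raphson formula: x_{n+1} = x_n - f(x_n)/f'(x_n)

Iteration 1:
  f(1.300000) = -1.310000
  f'(1.300000) = 2.600000
  x_1 = 1.300000 - (-1.310000)/2.600000 = 1.803846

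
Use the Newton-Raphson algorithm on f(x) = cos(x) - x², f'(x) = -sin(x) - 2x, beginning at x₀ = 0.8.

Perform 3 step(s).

f(x) = cos(x) - x²
f'(x) = -sin(x) - 2x
x₀ = 0.8

Newton-Raphson formula: x_{n+1} = x_n - f(x_n)/f'(x_n)

Iteration 1:
  f(0.800000) = 0.056707
  f'(0.800000) = -2.317356
  x_1 = 0.800000 - 0.056707/(-2.317356) = 0.824470
Iteration 2:
  f(0.824470) = -0.000806
  f'(0.824470) = -2.383129
  x_2 = 0.824470 - (-0.000806)/(-2.383129) = 0.824132
Iteration 3:
  f(0.824132) = 0.000000
  f'(0.824132) = -2.382224
  x_3 = 0.824132 - 0.000000/(-2.382224) = 0.824132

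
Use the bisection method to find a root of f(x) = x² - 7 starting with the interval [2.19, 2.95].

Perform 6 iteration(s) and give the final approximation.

f(x) = x² - 7
Initial interval: [2.19, 2.95]

Iteration 1:
  c_1 = (2.190000 + 2.950000)/2 = 2.570000
  f(c_1) = f(2.570000) = -0.395100
  f(a) × f(c) ≥ 0, new interval: [2.570000, 2.950000]
Iteration 2:
  c_2 = (2.570000 + 2.950000)/2 = 2.760000
  f(c_2) = f(2.760000) = 0.617600
  f(a) × f(c) < 0, new interval: [2.570000, 2.760000]
Iteration 3:
  c_3 = (2.570000 + 2.760000)/2 = 2.665000
  f(c_3) = f(2.665000) = 0.102225
  f(a) × f(c) < 0, new interval: [2.570000, 2.665000]
Iteration 4:
  c_4 = (2.570000 + 2.665000)/2 = 2.617500
  f(c_4) = f(2.617500) = -0.148694
  f(a) × f(c) ≥ 0, new interval: [2.617500, 2.665000]
Iteration 5:
  c_5 = (2.617500 + 2.665000)/2 = 2.641250
  f(c_5) = f(2.641250) = -0.023798
  f(a) × f(c) ≥ 0, new interval: [2.641250, 2.665000]
Iteration 6:
  c_6 = (2.641250 + 2.665000)/2 = 2.653125
  f(c_6) = f(2.653125) = 0.039072
  f(a) × f(c) < 0, new interval: [2.641250, 2.653125]

After 6 iteration(s), the approximation is c_6 = 2.653125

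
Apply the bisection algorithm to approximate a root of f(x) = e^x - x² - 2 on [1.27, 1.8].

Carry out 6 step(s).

f(x) = e^x - x² - 2
Initial interval: [1.27, 1.8]

Iteration 1:
  c_1 = (1.270000 + 1.800000)/2 = 1.535000
  f(c_1) = f(1.535000) = 0.285101
  f(a) × f(c) < 0, new interval: [1.270000, 1.535000]
Iteration 2:
  c_2 = (1.270000 + 1.535000)/2 = 1.402500
  f(c_2) = f(1.402500) = 0.098344
  f(a) × f(c) < 0, new interval: [1.270000, 1.402500]
Iteration 3:
  c_3 = (1.270000 + 1.402500)/2 = 1.336250
  f(c_3) = f(1.336250) = 0.019185
  f(a) × f(c) < 0, new interval: [1.270000, 1.336250]
Iteration 4:
  c_4 = (1.270000 + 1.336250)/2 = 1.303125
  f(c_4) = f(1.303125) = -0.017354
  f(a) × f(c) ≥ 0, new interval: [1.303125, 1.336250]
Iteration 5:
  c_5 = (1.303125 + 1.336250)/2 = 1.319688
  f(c_5) = f(1.319688) = 0.000677
  f(a) × f(c) < 0, new interval: [1.303125, 1.319688]
Iteration 6:
  c_6 = (1.303125 + 1.319688)/2 = 1.311406
  f(c_6) = f(1.311406) = -0.008397
  f(a) × f(c) ≥ 0, new interval: [1.311406, 1.319688]

After 6 iteration(s), the approximation is c_6 = 1.311406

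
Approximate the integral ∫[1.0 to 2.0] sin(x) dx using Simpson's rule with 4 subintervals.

f(x) = sin(x)
a = 1.0, b = 2.0, n = 4
h = (b - a)/n = 0.250000

Simpson's rule: (h/3)[f(x₀) + 4f(x₁) + 2f(x₂) + ... + f(xₙ)]

x_0 = 1.0000, f(x_0) = 0.841471, coefficient = 1
x_1 = 1.2500, f(x_1) = 0.948985, coefficient = 4
x_2 = 1.5000, f(x_2) = 0.997495, coefficient = 2
x_3 = 1.7500, f(x_3) = 0.983986, coefficient = 4
x_4 = 2.0000, f(x_4) = 0.909297, coefficient = 1

I ≈ (0.250000/3) × 11.477641 = 0.956470
Exact value: 0.956449
Error: 0.000021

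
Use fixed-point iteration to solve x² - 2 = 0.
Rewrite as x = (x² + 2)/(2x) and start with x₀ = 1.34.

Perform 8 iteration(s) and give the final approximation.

Equation: x² - 2 = 0
Fixed-point form: x = (x² + 2)/(2x)
x₀ = 1.34

x_1 = g(1.340000) = 1.416269
x_2 = g(1.416269) = 1.414215
x_3 = g(1.414215) = 1.414214
x_4 = g(1.414214) = 1.414214
x_5 = g(1.414214) = 1.414214
x_6 = g(1.414214) = 1.414214
x_7 = g(1.414214) = 1.414214
x_8 = g(1.414214) = 1.414214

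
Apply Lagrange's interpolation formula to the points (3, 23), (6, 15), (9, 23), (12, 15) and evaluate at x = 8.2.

Lagrange interpolation formula:
P(x) = Σ yᵢ × Lᵢ(x)
where Lᵢ(x) = Π_{j≠i} (x - xⱼ)/(xᵢ - xⱼ)

L_0(8.2) = (8.2 - 6)/(3 - 6) × (8.2 - 9)/(3 - 9) × (8.2 - 12)/(3 - 12) = -0.041284
L_1(8.2) = (8.2 - 3)/(6 - 3) × (8.2 - 9)/(6 - 9) × (8.2 - 12)/(6 - 12) = 0.292741
L_2(8.2) = (8.2 - 3)/(9 - 3) × (8.2 - 6)/(9 - 6) × (8.2 - 12)/(9 - 12) = 0.805037
L_3(8.2) = (8.2 - 3)/(12 - 3) × (8.2 - 6)/(12 - 6) × (8.2 - 9)/(12 - 9) = -0.056494

P(8.2) = 23×L_0(8.2) + 15×L_1(8.2) + 23×L_2(8.2) + 15×L_3(8.2)
P(8.2) = 21.110025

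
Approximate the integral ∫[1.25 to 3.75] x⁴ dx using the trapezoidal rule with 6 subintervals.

f(x) = x⁴
a = 1.25, b = 3.75, n = 6
h = (b - a)/n = 0.416667

Trapezoidal rule: (h/2)[f(x₀) + 2f(x₁) + 2f(x₂) + ... + f(xₙ)]

x_0 = 1.2500, f(x_0) = 2.441406, coefficient = 1
x_1 = 1.6667, f(x_1) = 7.716049, coefficient = 2
x_2 = 2.0833, f(x_2) = 18.838011, coefficient = 2
x_3 = 2.5000, f(x_3) = 39.062500, coefficient = 2
x_4 = 2.9167, f(x_4) = 72.368104, coefficient = 2
x_5 = 3.3333, f(x_5) = 123.456790, coefficient = 2
x_6 = 3.7500, f(x_6) = 197.753906, coefficient = 1

I ≈ (0.416667/2) × 723.078221 = 150.641296
Exact value: 147.705078
Error: 2.936218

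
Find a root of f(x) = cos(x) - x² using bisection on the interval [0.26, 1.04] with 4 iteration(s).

f(x) = cos(x) - x²
Initial interval: [0.26, 1.04]

Iteration 1:
  c_1 = (0.260000 + 1.040000)/2 = 0.650000
  f(c_1) = f(0.650000) = 0.373584
  f(a) × f(c) ≥ 0, new interval: [0.650000, 1.040000]
Iteration 2:
  c_2 = (0.650000 + 1.040000)/2 = 0.845000
  f(c_2) = f(0.845000) = -0.050294
  f(a) × f(c) < 0, new interval: [0.650000, 0.845000]
Iteration 3:
  c_3 = (0.650000 + 0.845000)/2 = 0.747500
  f(c_3) = f(0.747500) = 0.174634
  f(a) × f(c) ≥ 0, new interval: [0.747500, 0.845000]
Iteration 4:
  c_4 = (0.747500 + 0.845000)/2 = 0.796250
  f(c_4) = f(0.796250) = 0.065378
  f(a) × f(c) ≥ 0, new interval: [0.796250, 0.845000]

After 4 iteration(s), the approximation is c_4 = 0.796250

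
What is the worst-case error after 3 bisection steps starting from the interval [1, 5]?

Bisection error bound: |error| ≤ (b-a)/2^n
|error| ≤ (5 - 1)/2^3 = 4/2^3
|error| ≤ 0.5000000000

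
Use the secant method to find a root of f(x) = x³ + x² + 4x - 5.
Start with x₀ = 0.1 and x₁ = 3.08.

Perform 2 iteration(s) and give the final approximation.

f(x) = x³ + x² + 4x - 5
x₀ = 0.1, x₁ = 3.08

Secant formula: x_{n+1} = x_n - f(x_n)(x_n - x_{n-1})/(f(x_n) - f(x_{n-1}))

Iteration 1:
  f(0.100000) = -4.589000
  f(3.080000) = 46.024512
  x_2 = 3.080000 - 46.024512×(3.080000 - 0.100000)/(46.024512 - (-4.589000))
       = 0.370189
Iteration 2:
  f(3.080000) = 46.024512
  f(0.370189) = -3.331473
  x_3 = 0.370189 - (-3.331473)×(0.370189 - 3.080000)/(-3.331473 - 46.024512)
       = 0.553098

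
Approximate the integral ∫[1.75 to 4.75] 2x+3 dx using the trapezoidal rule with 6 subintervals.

f(x) = 2x+3
a = 1.75, b = 4.75, n = 6
h = (b - a)/n = 0.500000

Trapezoidal rule: (h/2)[f(x₀) + 2f(x₁) + 2f(x₂) + ... + f(xₙ)]

x_0 = 1.7500, f(x_0) = 6.500000, coefficient = 1
x_1 = 2.2500, f(x_1) = 7.500000, coefficient = 2
x_2 = 2.7500, f(x_2) = 8.500000, coefficient = 2
x_3 = 3.2500, f(x_3) = 9.500000, coefficient = 2
x_4 = 3.7500, f(x_4) = 10.500000, coefficient = 2
x_5 = 4.2500, f(x_5) = 11.500000, coefficient = 2
x_6 = 4.7500, f(x_6) = 12.500000, coefficient = 1

I ≈ (0.500000/2) × 114.000000 = 28.500000
Exact value: 28.500000
Error: 0.000000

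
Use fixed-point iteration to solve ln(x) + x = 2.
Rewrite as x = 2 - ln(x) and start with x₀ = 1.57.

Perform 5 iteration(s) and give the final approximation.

Equation: ln(x) + x = 2
Fixed-point form: x = 2 - ln(x)
x₀ = 1.57

x_1 = g(1.570000) = 1.548924
x_2 = g(1.548924) = 1.562439
x_3 = g(1.562439) = 1.553752
x_4 = g(1.553752) = 1.559327
x_5 = g(1.559327) = 1.555745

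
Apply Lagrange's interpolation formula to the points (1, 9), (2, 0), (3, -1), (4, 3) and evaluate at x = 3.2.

Lagrange interpolation formula:
P(x) = Σ yᵢ × Lᵢ(x)
where Lᵢ(x) = Π_{j≠i} (x - xⱼ)/(xᵢ - xⱼ)

L_0(3.2) = (3.2 - 2)/(1 - 2) × (3.2 - 3)/(1 - 3) × (3.2 - 4)/(1 - 4) = 0.032000
L_1(3.2) = (3.2 - 1)/(2 - 1) × (3.2 - 3)/(2 - 3) × (3.2 - 4)/(2 - 4) = -0.176000
L_2(3.2) = (3.2 - 1)/(3 - 1) × (3.2 - 2)/(3 - 2) × (3.2 - 4)/(3 - 4) = 1.056000
L_3(3.2) = (3.2 - 1)/(4 - 1) × (3.2 - 2)/(4 - 2) × (3.2 - 3)/(4 - 3) = 0.088000

P(3.2) = 9×L_0(3.2) + 0×L_1(3.2) + (-1)×L_2(3.2) + 3×L_3(3.2)
P(3.2) = -0.504000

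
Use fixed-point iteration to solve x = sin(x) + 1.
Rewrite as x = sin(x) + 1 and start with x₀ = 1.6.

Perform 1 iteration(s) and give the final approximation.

Equation: x = sin(x) + 1
Fixed-point form: x = sin(x) + 1
x₀ = 1.6

x_1 = g(1.600000) = 1.999574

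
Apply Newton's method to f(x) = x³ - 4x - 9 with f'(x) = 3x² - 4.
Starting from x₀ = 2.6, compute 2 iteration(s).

f(x) = x³ - 4x - 9
f'(x) = 3x² - 4
x₀ = 2.6

Newton-Raphson formula: x_{n+1} = x_n - f(x_n)/f'(x_n)

Iteration 1:
  f(2.600000) = -1.824000
  f'(2.600000) = 16.280000
  x_1 = 2.600000 - (-1.824000)/16.280000 = 2.712039
Iteration 2:
  f(2.712039) = 0.099318
  f'(2.712039) = 18.065472
  x_2 = 2.712039 - 0.099318/18.065472 = 2.706542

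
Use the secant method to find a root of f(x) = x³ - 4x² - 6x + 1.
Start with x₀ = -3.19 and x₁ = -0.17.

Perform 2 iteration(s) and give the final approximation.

f(x) = x³ - 4x² - 6x + 1
x₀ = -3.19, x₁ = -0.17

Secant formula: x_{n+1} = x_n - f(x_n)(x_n - x_{n-1})/(f(x_n) - f(x_{n-1}))

Iteration 1:
  f(-3.190000) = -53.026159
  f(-0.170000) = 1.899487
  x_2 = -0.170000 - 1.899487×(-0.170000 - (-3.190000))/(1.899487 - (-53.026159))
       = -0.274440
Iteration 2:
  f(-0.170000) = 1.899487
  f(-0.274440) = 2.324702
  x_3 = -0.274440 - 2.324702×(-0.274440 - (-0.170000))/(2.324702 - 1.899487)
       = 0.296548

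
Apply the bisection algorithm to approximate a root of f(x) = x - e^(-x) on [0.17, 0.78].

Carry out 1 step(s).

f(x) = x - e^(-x)
Initial interval: [0.17, 0.78]

Iteration 1:
  c_1 = (0.170000 + 0.780000)/2 = 0.475000
  f(c_1) = f(0.475000) = -0.146885
  f(a) × f(c) ≥ 0, new interval: [0.475000, 0.780000]

After 1 iteration(s), the approximation is c_1 = 0.475000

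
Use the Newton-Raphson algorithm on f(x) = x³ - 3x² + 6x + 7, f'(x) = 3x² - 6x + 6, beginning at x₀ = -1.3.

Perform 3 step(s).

f(x) = x³ - 3x² + 6x + 7
f'(x) = 3x² - 6x + 6
x₀ = -1.3

Newton-Raphson formula: x_{n+1} = x_n - f(x_n)/f'(x_n)

Iteration 1:
  f(-1.300000) = -8.067000
  f'(-1.300000) = 18.870000
  x_1 = -1.300000 - (-8.067000)/18.870000 = -0.872496
Iteration 2:
  f(-0.872496) = -1.182911
  f'(-0.872496) = 13.518724
  x_2 = -0.872496 - (-1.182911)/13.518724 = -0.784994
Iteration 3:
  f(-0.784994) = -0.042341
  f'(-0.784994) = 12.558614
  x_3 = -0.784994 - (-0.042341)/12.558614 = -0.781623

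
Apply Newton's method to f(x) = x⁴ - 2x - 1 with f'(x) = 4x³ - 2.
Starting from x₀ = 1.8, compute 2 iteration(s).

f(x) = x⁴ - 2x - 1
f'(x) = 4x³ - 2
x₀ = 1.8

Newton-Raphson formula: x_{n+1} = x_n - f(x_n)/f'(x_n)

Iteration 1:
  f(1.800000) = 5.897600
  f'(1.800000) = 21.328000
  x_1 = 1.800000 - 5.897600/21.328000 = 1.523481
Iteration 2:
  f(1.523481) = 1.340051
  f'(1.523481) = 12.143960
  x_2 = 1.523481 - 1.340051/12.143960 = 1.413134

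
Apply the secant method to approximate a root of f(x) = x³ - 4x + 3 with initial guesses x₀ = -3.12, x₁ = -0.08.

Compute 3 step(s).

f(x) = x³ - 4x + 3
x₀ = -3.12, x₁ = -0.08

Secant formula: x_{n+1} = x_n - f(x_n)(x_n - x_{n-1})/(f(x_n) - f(x_{n-1}))

Iteration 1:
  f(-3.120000) = -14.891328
  f(-0.080000) = 3.319488
  x_2 = -0.080000 - 3.319488×(-0.080000 - (-3.120000))/(3.319488 - (-14.891328))
       = -0.634135
Iteration 2:
  f(-0.080000) = 3.319488
  f(-0.634135) = 5.281536
  x_3 = -0.634135 - 5.281536×(-0.634135 - (-0.080000))/(5.281536 - 3.319488)
       = 0.857512
Iteration 3:
  f(-0.634135) = 5.281536
  f(0.857512) = 0.200504
  x_4 = 0.857512 - 0.200504×(0.857512 - (-0.634135))/(0.200504 - 5.281536)
       = 0.916374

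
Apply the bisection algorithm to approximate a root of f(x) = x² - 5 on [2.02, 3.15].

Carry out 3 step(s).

f(x) = x² - 5
Initial interval: [2.02, 3.15]

Iteration 1:
  c_1 = (2.020000 + 3.150000)/2 = 2.585000
  f(c_1) = f(2.585000) = 1.682225
  f(a) × f(c) < 0, new interval: [2.020000, 2.585000]
Iteration 2:
  c_2 = (2.020000 + 2.585000)/2 = 2.302500
  f(c_2) = f(2.302500) = 0.301506
  f(a) × f(c) < 0, new interval: [2.020000, 2.302500]
Iteration 3:
  c_3 = (2.020000 + 2.302500)/2 = 2.161250
  f(c_3) = f(2.161250) = -0.328998
  f(a) × f(c) ≥ 0, new interval: [2.161250, 2.302500]

After 3 iteration(s), the approximation is c_3 = 2.161250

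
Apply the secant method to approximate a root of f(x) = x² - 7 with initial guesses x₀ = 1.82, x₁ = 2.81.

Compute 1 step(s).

f(x) = x² - 7
x₀ = 1.82, x₁ = 2.81

Secant formula: x_{n+1} = x_n - f(x_n)(x_n - x_{n-1})/(f(x_n) - f(x_{n-1}))

Iteration 1:
  f(1.820000) = -3.687600
  f(2.810000) = 0.896100
  x_2 = 2.810000 - 0.896100×(2.810000 - 1.820000)/(0.896100 - (-3.687600))
       = 2.616458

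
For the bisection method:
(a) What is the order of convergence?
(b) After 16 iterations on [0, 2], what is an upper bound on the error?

(a) Bisection has linear (order 1) convergence; the error is halved each step.

(b) Error bound = (b-a)/2^n = (2 - 0)/2^{16}
    = 2/2^{16}

(a) 1 (linear); (b) error ≤ 3.05e-05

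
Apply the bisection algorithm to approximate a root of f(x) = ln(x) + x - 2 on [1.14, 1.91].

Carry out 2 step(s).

f(x) = ln(x) + x - 2
Initial interval: [1.14, 1.91]

Iteration 1:
  c_1 = (1.140000 + 1.910000)/2 = 1.525000
  f(c_1) = f(1.525000) = -0.053006
  f(a) × f(c) ≥ 0, new interval: [1.525000, 1.910000]
Iteration 2:
  c_2 = (1.525000 + 1.910000)/2 = 1.717500
  f(c_2) = f(1.717500) = 0.258370
  f(a) × f(c) < 0, new interval: [1.525000, 1.717500]

After 2 iteration(s), the approximation is c_2 = 1.717500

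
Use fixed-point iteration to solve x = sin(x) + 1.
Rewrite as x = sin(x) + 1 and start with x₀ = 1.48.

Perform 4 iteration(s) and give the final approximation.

Equation: x = sin(x) + 1
Fixed-point form: x = sin(x) + 1
x₀ = 1.48

x_1 = g(1.480000) = 1.995881
x_2 = g(1.995881) = 1.911004
x_3 = g(1.911004) = 1.942685
x_4 = g(1.942685) = 1.931643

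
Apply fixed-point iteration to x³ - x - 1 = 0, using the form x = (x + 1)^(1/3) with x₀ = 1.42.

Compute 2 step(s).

Equation: x³ - x - 1 = 0
Fixed-point form: x = (x + 1)^(1/3)
x₀ = 1.42

x_1 = g(1.420000) = 1.342575
x_2 = g(1.342575) = 1.328101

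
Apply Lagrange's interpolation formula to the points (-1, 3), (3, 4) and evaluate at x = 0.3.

Lagrange interpolation formula:
P(x) = Σ yᵢ × Lᵢ(x)
where Lᵢ(x) = Π_{j≠i} (x - xⱼ)/(xᵢ - xⱼ)

L_0(0.3) = (0.3 - 3)/(-1 - 3) = 0.675000
L_1(0.3) = (0.3 - (-1))/(3 - (-1)) = 0.325000

P(0.3) = 3×L_0(0.3) + 4×L_1(0.3)
P(0.3) = 3.325000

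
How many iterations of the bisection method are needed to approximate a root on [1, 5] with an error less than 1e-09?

We need (b-a)/2^n ≤ 1e-09
(5 - 1)/2^n ≤ 1e-09
4/2^n ≤ 1e-09
2^n ≥ 4000000000
n ≥ log₂(4000000000) = 31.90
n ≥ 32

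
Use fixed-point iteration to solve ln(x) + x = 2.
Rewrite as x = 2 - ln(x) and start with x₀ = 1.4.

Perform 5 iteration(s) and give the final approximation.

Equation: ln(x) + x = 2
Fixed-point form: x = 2 - ln(x)
x₀ = 1.4

x_1 = g(1.400000) = 1.663528
x_2 = g(1.663528) = 1.491059
x_3 = g(1.491059) = 1.600513
x_4 = g(1.600513) = 1.529676
x_5 = g(1.529676) = 1.574944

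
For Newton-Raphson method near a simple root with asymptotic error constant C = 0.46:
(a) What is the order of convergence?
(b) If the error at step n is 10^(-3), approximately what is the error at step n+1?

(a) Newton-Raphson has quadratic (order 2) convergence near simple roots.
    This means |e_{n+1}| ≈ C|e_n|².

(b) With |e_n| = 10^(-3) and C = 0.46:
    |e_{n+1}| ≈ 0.46 × (10^(-3))² = 0.46 × 10^(-6)

(a) 2 (quadratic); (b) |e_{n+1}| ≈ 4.600e-07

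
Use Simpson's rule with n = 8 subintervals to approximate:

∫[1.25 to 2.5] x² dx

f(x) = x²
a = 1.25, b = 2.5, n = 8
h = (b - a)/n = 0.156250

Simpson's rule: (h/3)[f(x₀) + 4f(x₁) + 2f(x₂) + ... + f(xₙ)]

x_0 = 1.2500, f(x_0) = 1.562500, coefficient = 1
x_1 = 1.4062, f(x_1) = 1.977539, coefficient = 4
x_2 = 1.5625, f(x_2) = 2.441406, coefficient = 2
x_3 = 1.7188, f(x_3) = 2.954102, coefficient = 4
x_4 = 1.8750, f(x_4) = 3.515625, coefficient = 2
x_5 = 2.0312, f(x_5) = 4.125977, coefficient = 4
x_6 = 2.1875, f(x_6) = 4.785156, coefficient = 2
x_7 = 2.3438, f(x_7) = 5.493164, coefficient = 4
x_8 = 2.5000, f(x_8) = 6.250000, coefficient = 1

I ≈ (0.156250/3) × 87.500000 = 4.557292
Exact value: 4.557292
Error: 0.000000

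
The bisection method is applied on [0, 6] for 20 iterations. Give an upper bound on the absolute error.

Bisection error bound: |error| ≤ (b-a)/2^n
|error| ≤ (6 - 0)/2^20 = 6/2^20
|error| ≤ 0.0000057220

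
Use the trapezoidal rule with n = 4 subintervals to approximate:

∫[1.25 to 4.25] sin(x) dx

f(x) = sin(x)
a = 1.25, b = 4.25, n = 4
h = (b - a)/n = 0.750000

Trapezoidal rule: (h/2)[f(x₀) + 2f(x₁) + 2f(x₂) + ... + f(xₙ)]

x_0 = 1.2500, f(x_0) = 0.948985, coefficient = 1
x_1 = 2.0000, f(x_1) = 0.909297, coefficient = 2
x_2 = 2.7500, f(x_2) = 0.381661, coefficient = 2
x_3 = 3.5000, f(x_3) = -0.350783, coefficient = 2
x_4 = 4.2500, f(x_4) = -0.894989, coefficient = 1

I ≈ (0.750000/2) × 1.934346 = 0.725380
Exact value: 0.761410
Error: 0.036030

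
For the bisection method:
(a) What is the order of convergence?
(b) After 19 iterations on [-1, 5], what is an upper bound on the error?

(a) Bisection has linear (order 1) convergence; the error is halved each step.

(b) Error bound = (b-a)/2^n = (5 - (-1))/2^{19}
    = 6/2^{19}

(a) 1 (linear); (b) error ≤ 1.14e-05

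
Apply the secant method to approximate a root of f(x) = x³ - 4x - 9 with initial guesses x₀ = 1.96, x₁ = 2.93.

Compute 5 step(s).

f(x) = x³ - 4x - 9
x₀ = 1.96, x₁ = 2.93

Secant formula: x_{n+1} = x_n - f(x_n)(x_n - x_{n-1})/(f(x_n) - f(x_{n-1}))

Iteration 1:
  f(1.960000) = -9.310464
  f(2.930000) = 4.433757
  x_2 = 2.930000 - 4.433757×(2.930000 - 1.960000)/(4.433757 - (-9.310464))
       = 2.617087
Iteration 2:
  f(2.930000) = 4.433757
  f(2.617087) = -1.543540
  x_3 = 2.617087 - (-1.543540)×(2.617087 - 2.930000)/(-1.543540 - 4.433757)
       = 2.697892
Iteration 3:
  f(2.617087) = -1.543540
  f(2.697892) = -0.154638
  x_4 = 2.697892 - (-0.154638)×(2.697892 - 2.617087)/(-0.154638 - (-1.543540))
       = 2.706888
Iteration 4:
  f(2.697892) = -0.154638
  f(2.706888) = 0.006481
  x_5 = 2.706888 - 0.006481×(2.706888 - 2.697892)/(0.006481 - (-0.154638))
       = 2.706527
Iteration 5:
  f(2.706888) = 0.006481
  f(2.706527) = -0.000025
  x_6 = 2.706527 - (-0.000025)×(2.706527 - 2.706888)/(-0.000025 - 0.006481)
       = 2.706528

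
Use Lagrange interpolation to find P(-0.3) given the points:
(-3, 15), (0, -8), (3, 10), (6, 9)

Lagrange interpolation formula:
P(x) = Σ yᵢ × Lᵢ(x)
where Lᵢ(x) = Π_{j≠i} (x - xⱼ)/(xᵢ - xⱼ)

L_0(-0.3) = (-0.3 - 0)/(-3 - 0) × (-0.3 - 3)/(-3 - 3) × (-0.3 - 6)/(-3 - 6) = 0.038500
L_1(-0.3) = (-0.3 - (-3))/(0 - (-3)) × (-0.3 - 3)/(0 - 3) × (-0.3 - 6)/(0 - 6) = 1.039500
L_2(-0.3) = (-0.3 - (-3))/(3 - (-3)) × (-0.3 - 0)/(3 - 0) × (-0.3 - 6)/(3 - 6) = -0.094500
L_3(-0.3) = (-0.3 - (-3))/(6 - (-3)) × (-0.3 - 0)/(6 - 0) × (-0.3 - 3)/(6 - 3) = 0.016500

P(-0.3) = 15×L_0(-0.3) + (-8)×L_1(-0.3) + 10×L_2(-0.3) + 9×L_3(-0.3)
P(-0.3) = -8.535000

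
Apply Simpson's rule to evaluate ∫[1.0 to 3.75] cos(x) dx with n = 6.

f(x) = cos(x)
a = 1.0, b = 3.75, n = 6
h = (b - a)/n = 0.458333

Simpson's rule: (h/3)[f(x₀) + 4f(x₁) + 2f(x₂) + ... + f(xₙ)]

x_0 = 1.0000, f(x_0) = 0.540302, coefficient = 1
x_1 = 1.4583, f(x_1) = 0.112226, coefficient = 4
x_2 = 1.9167, f(x_2) = -0.339016, coefficient = 2
x_3 = 2.3750, f(x_3) = -0.720278, coefficient = 4
x_4 = 2.8333, f(x_4) = -0.952863, coefficient = 2
x_5 = 3.2917, f(x_5) = -0.988760, coefficient = 4
x_6 = 3.7500, f(x_6) = -0.820559, coefficient = 1

I ≈ (0.458333/3) × -9.251264 = -1.413388
Exact value: -1.413032
Error: 0.000355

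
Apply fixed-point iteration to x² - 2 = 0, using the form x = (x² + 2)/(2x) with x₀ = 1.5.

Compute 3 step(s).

Equation: x² - 2 = 0
Fixed-point form: x = (x² + 2)/(2x)
x₀ = 1.5

x_1 = g(1.500000) = 1.416667
x_2 = g(1.416667) = 1.414216
x_3 = g(1.414216) = 1.414214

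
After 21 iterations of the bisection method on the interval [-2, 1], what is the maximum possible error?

Bisection error bound: |error| ≤ (b-a)/2^n
|error| ≤ (1 - (-2))/2^21 = 3/2^21
|error| ≤ 0.0000014305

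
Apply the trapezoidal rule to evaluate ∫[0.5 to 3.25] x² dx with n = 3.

f(x) = x²
a = 0.5, b = 3.25, n = 3
h = (b - a)/n = 0.916667

Trapezoidal rule: (h/2)[f(x₀) + 2f(x₁) + 2f(x₂) + ... + f(xₙ)]

x_0 = 0.5000, f(x_0) = 0.250000, coefficient = 1
x_1 = 1.4167, f(x_1) = 2.006944, coefficient = 2
x_2 = 2.3333, f(x_2) = 5.444444, coefficient = 2
x_3 = 3.2500, f(x_3) = 10.562500, coefficient = 1

I ≈ (0.916667/2) × 25.715278 = 11.786169
Exact value: 11.401042
Error: 0.385127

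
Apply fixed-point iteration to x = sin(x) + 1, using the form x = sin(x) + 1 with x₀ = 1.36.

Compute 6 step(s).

Equation: x = sin(x) + 1
Fixed-point form: x = sin(x) + 1
x₀ = 1.36

x_1 = g(1.360000) = 1.977865
x_2 = g(1.977865) = 1.918285
x_3 = g(1.918285) = 1.940231
x_4 = g(1.940231) = 1.932532
x_5 = g(1.932532) = 1.935284
x_6 = g(1.935284) = 1.934306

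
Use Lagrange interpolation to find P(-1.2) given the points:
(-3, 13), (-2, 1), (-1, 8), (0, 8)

Lagrange interpolation formula:
P(x) = Σ yᵢ × Lᵢ(x)
where Lᵢ(x) = Π_{j≠i} (x - xⱼ)/(xᵢ - xⱼ)

L_0(-1.2) = (-1.2 - (-2))/(-3 - (-2)) × (-1.2 - (-1))/(-3 - (-1)) × (-1.2 - 0)/(-3 - 0) = -0.032000
L_1(-1.2) = (-1.2 - (-3))/(-2 - (-3)) × (-1.2 - (-1))/(-2 - (-1)) × (-1.2 - 0)/(-2 - 0) = 0.216000
L_2(-1.2) = (-1.2 - (-3))/(-1 - (-3)) × (-1.2 - (-2))/(-1 - (-2)) × (-1.2 - 0)/(-1 - 0) = 0.864000
L_3(-1.2) = (-1.2 - (-3))/(0 - (-3)) × (-1.2 - (-2))/(0 - (-2)) × (-1.2 - (-1))/(0 - (-1)) = -0.048000

P(-1.2) = 13×L_0(-1.2) + 1×L_1(-1.2) + 8×L_2(-1.2) + 8×L_3(-1.2)
P(-1.2) = 6.328000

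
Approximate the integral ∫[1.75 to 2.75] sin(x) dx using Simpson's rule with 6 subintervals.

f(x) = sin(x)
a = 1.75, b = 2.75, n = 6
h = (b - a)/n = 0.166667

Simpson's rule: (h/3)[f(x₀) + 4f(x₁) + 2f(x₂) + ... + f(xₙ)]

x_0 = 1.7500, f(x_0) = 0.983986, coefficient = 1
x_1 = 1.9167, f(x_1) = 0.940781, coefficient = 4
x_2 = 2.0833, f(x_2) = 0.871503, coefficient = 2
x_3 = 2.2500, f(x_3) = 0.778073, coefficient = 4
x_4 = 2.4167, f(x_4) = 0.663080, coefficient = 2
x_5 = 2.5833, f(x_5) = 0.529711, coefficient = 4
x_6 = 2.7500, f(x_6) = 0.381661, coefficient = 1

I ≈ (0.166667/3) × 13.429072 = 0.746060
Exact value: 0.746056
Error: 0.000003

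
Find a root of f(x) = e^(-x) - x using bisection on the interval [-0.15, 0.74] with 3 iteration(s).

f(x) = e^(-x) - x
Initial interval: [-0.15, 0.74]

Iteration 1:
  c_1 = (-0.150000 + 0.740000)/2 = 0.295000
  f(c_1) = f(0.295000) = 0.449532
  f(a) × f(c) ≥ 0, new interval: [0.295000, 0.740000]
Iteration 2:
  c_2 = (0.295000 + 0.740000)/2 = 0.517500
  f(c_2) = f(0.517500) = 0.078509
  f(a) × f(c) ≥ 0, new interval: [0.517500, 0.740000]
Iteration 3:
  c_3 = (0.517500 + 0.740000)/2 = 0.628750
  f(c_3) = f(0.628750) = -0.095492
  f(a) × f(c) < 0, new interval: [0.517500, 0.628750]

After 3 iteration(s), the approximation is c_3 = 0.628750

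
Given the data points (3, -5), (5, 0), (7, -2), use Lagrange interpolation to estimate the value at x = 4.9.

Lagrange interpolation formula:
P(x) = Σ yᵢ × Lᵢ(x)
where Lᵢ(x) = Π_{j≠i} (x - xⱼ)/(xᵢ - xⱼ)

L_0(4.9) = (4.9 - 5)/(3 - 5) × (4.9 - 7)/(3 - 7) = 0.026250
L_1(4.9) = (4.9 - 3)/(5 - 3) × (4.9 - 7)/(5 - 7) = 0.997500
L_2(4.9) = (4.9 - 3)/(7 - 3) × (4.9 - 5)/(7 - 5) = -0.023750

P(4.9) = (-5)×L_0(4.9) + 0×L_1(4.9) + (-2)×L_2(4.9)
P(4.9) = -0.083750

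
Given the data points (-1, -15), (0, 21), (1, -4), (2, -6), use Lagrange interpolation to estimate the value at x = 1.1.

Lagrange interpolation formula:
P(x) = Σ yᵢ × Lᵢ(x)
where Lᵢ(x) = Π_{j≠i} (x - xⱼ)/(xᵢ - xⱼ)

L_0(1.1) = (1.1 - 0)/(-1 - 0) × (1.1 - 1)/(-1 - 1) × (1.1 - 2)/(-1 - 2) = 0.016500
L_1(1.1) = (1.1 - (-1))/(0 - (-1)) × (1.1 - 1)/(0 - 1) × (1.1 - 2)/(0 - 2) = -0.094500
L_2(1.1) = (1.1 - (-1))/(1 - (-1)) × (1.1 - 0)/(1 - 0) × (1.1 - 2)/(1 - 2) = 1.039500
L_3(1.1) = (1.1 - (-1))/(2 - (-1)) × (1.1 - 0)/(2 - 0) × (1.1 - 1)/(2 - 1) = 0.038500

P(1.1) = (-15)×L_0(1.1) + 21×L_1(1.1) + (-4)×L_2(1.1) + (-6)×L_3(1.1)
P(1.1) = -6.621000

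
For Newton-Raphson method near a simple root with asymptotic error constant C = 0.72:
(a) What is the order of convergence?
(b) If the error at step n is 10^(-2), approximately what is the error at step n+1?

(a) Newton-Raphson has quadratic (order 2) convergence near simple roots.
    This means |e_{n+1}| ≈ C|e_n|².

(b) With |e_n| = 10^(-2) and C = 0.72:
    |e_{n+1}| ≈ 0.72 × (10^(-2))² = 0.72 × 10^(-4)

(a) 2 (quadratic); (b) |e_{n+1}| ≈ 7.200e-05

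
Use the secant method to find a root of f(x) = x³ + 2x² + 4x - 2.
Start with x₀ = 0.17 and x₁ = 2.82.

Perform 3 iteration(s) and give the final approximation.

f(x) = x³ + 2x² + 4x - 2
x₀ = 0.17, x₁ = 2.82

Secant formula: x_{n+1} = x_n - f(x_n)(x_n - x_{n-1})/(f(x_n) - f(x_{n-1}))

Iteration 1:
  f(0.170000) = -1.257287
  f(2.820000) = 47.610568
  x_2 = 2.820000 - 47.610568×(2.820000 - 0.170000)/(47.610568 - (-1.257287))
       = 0.238180
Iteration 2:
  f(2.820000) = 47.610568
  f(0.238180) = -0.920309
  x_3 = 0.238180 - (-0.920309)×(0.238180 - 2.820000)/(-0.920309 - 47.610568)
       = 0.287140
Iteration 3:
  f(0.238180) = -0.920309
  f(0.287140) = -0.662867
  x_4 = 0.287140 - (-0.662867)×(0.287140 - 0.238180)/(-0.662867 - (-0.920309))
       = 0.413203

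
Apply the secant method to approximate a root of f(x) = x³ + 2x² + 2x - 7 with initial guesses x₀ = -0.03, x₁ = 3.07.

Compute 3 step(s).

f(x) = x³ + 2x² + 2x - 7
x₀ = -0.03, x₁ = 3.07

Secant formula: x_{n+1} = x_n - f(x_n)(x_n - x_{n-1})/(f(x_n) - f(x_{n-1}))

Iteration 1:
  f(-0.030000) = -7.058227
  f(3.070000) = 46.924243
  x_2 = 3.070000 - 46.924243×(3.070000 - (-0.030000))/(46.924243 - (-7.058227))
       = 0.375326
Iteration 2:
  f(3.070000) = 46.924243
  f(0.375326) = -5.914736
  x_3 = 0.375326 - (-5.914736)×(0.375326 - 3.070000)/(-5.914736 - 46.924243)
       = 0.676965
Iteration 3:
  f(0.375326) = -5.914736
  f(0.676965) = -4.419267
  x_4 = 0.676965 - (-4.419267)×(0.676965 - 0.375326)/(-4.419267 - (-5.914736))
       = 1.568339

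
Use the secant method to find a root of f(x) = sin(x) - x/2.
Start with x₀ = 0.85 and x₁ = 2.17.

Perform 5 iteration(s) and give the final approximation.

f(x) = sin(x) - x/2
x₀ = 0.85, x₁ = 2.17

Secant formula: x_{n+1} = x_n - f(x_n)(x_n - x_{n-1})/(f(x_n) - f(x_{n-1}))

Iteration 1:
  f(0.850000) = 0.326280
  f(2.170000) = -0.259215
  x_2 = 2.170000 - (-0.259215)×(2.170000 - 0.850000)/(-0.259215 - 0.326280)
       = 1.585600
Iteration 2:
  f(2.170000) = -0.259215
  f(1.585600) = 0.207091
  x_3 = 1.585600 - 0.207091×(1.585600 - 2.170000)/(0.207091 - (-0.259215))
       = 1.845137
Iteration 3:
  f(1.585600) = 0.207091
  f(1.845137) = 0.040035
  x_4 = 1.845137 - 0.040035×(1.845137 - 1.585600)/(0.040035 - 0.207091)
       = 1.907336
Iteration 4:
  f(1.845137) = 0.040035
  f(1.907336) = -0.009765
  x_5 = 1.907336 - (-0.009765)×(1.907336 - 1.845137)/(-0.009765 - 0.040035)
       = 1.895140
Iteration 5:
  f(1.907336) = -0.009765
  f(1.895140) = 0.000290
  x_6 = 1.895140 - 0.000290×(1.895140 - 1.907336)/(0.000290 - (-0.009765))
       = 1.895492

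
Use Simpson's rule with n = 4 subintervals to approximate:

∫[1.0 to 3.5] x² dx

f(x) = x²
a = 1.0, b = 3.5, n = 4
h = (b - a)/n = 0.625000

Simpson's rule: (h/3)[f(x₀) + 4f(x₁) + 2f(x₂) + ... + f(xₙ)]

x_0 = 1.0000, f(x_0) = 1.000000, coefficient = 1
x_1 = 1.6250, f(x_1) = 2.640625, coefficient = 4
x_2 = 2.2500, f(x_2) = 5.062500, coefficient = 2
x_3 = 2.8750, f(x_3) = 8.265625, coefficient = 4
x_4 = 3.5000, f(x_4) = 12.250000, coefficient = 1

I ≈ (0.625000/3) × 67.000000 = 13.958333
Exact value: 13.958333
Error: 0.000000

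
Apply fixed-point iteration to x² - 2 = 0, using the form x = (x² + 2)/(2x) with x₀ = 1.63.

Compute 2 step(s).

Equation: x² - 2 = 0
Fixed-point form: x = (x² + 2)/(2x)
x₀ = 1.63

x_1 = g(1.630000) = 1.428497
x_2 = g(1.428497) = 1.414285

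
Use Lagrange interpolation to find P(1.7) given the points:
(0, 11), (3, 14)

Lagrange interpolation formula:
P(x) = Σ yᵢ × Lᵢ(x)
where Lᵢ(x) = Π_{j≠i} (x - xⱼ)/(xᵢ - xⱼ)

L_0(1.7) = (1.7 - 3)/(0 - 3) = 0.433333
L_1(1.7) = (1.7 - 0)/(3 - 0) = 0.566667

P(1.7) = 11×L_0(1.7) + 14×L_1(1.7)
P(1.7) = 12.700000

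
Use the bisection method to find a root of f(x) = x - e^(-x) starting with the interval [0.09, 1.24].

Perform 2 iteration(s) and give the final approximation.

f(x) = x - e^(-x)
Initial interval: [0.09, 1.24]

Iteration 1:
  c_1 = (0.090000 + 1.240000)/2 = 0.665000
  f(c_1) = f(0.665000) = 0.150726
  f(a) × f(c) < 0, new interval: [0.090000, 0.665000]
Iteration 2:
  c_2 = (0.090000 + 0.665000)/2 = 0.377500
  f(c_2) = f(0.377500) = -0.308073
  f(a) × f(c) ≥ 0, new interval: [0.377500, 0.665000]

After 2 iteration(s), the approximation is c_2 = 0.377500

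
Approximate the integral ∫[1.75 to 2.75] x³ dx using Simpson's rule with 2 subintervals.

f(x) = x³
a = 1.75, b = 2.75, n = 2
h = (b - a)/n = 0.500000

Simpson's rule: (h/3)[f(x₀) + 4f(x₁) + 2f(x₂) + ... + f(xₙ)]

x_0 = 1.7500, f(x_0) = 5.359375, coefficient = 1
x_1 = 2.2500, f(x_1) = 11.390625, coefficient = 4
x_2 = 2.7500, f(x_2) = 20.796875, coefficient = 1

I ≈ (0.500000/3) × 71.718750 = 11.953125
Exact value: 11.953125
Error: 0.000000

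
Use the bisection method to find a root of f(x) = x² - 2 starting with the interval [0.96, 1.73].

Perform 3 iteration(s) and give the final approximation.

f(x) = x² - 2
Initial interval: [0.96, 1.73]

Iteration 1:
  c_1 = (0.960000 + 1.730000)/2 = 1.345000
  f(c_1) = f(1.345000) = -0.190975
  f(a) × f(c) ≥ 0, new interval: [1.345000, 1.730000]
Iteration 2:
  c_2 = (1.345000 + 1.730000)/2 = 1.537500
  f(c_2) = f(1.537500) = 0.363906
  f(a) × f(c) < 0, new interval: [1.345000, 1.537500]
Iteration 3:
  c_3 = (1.345000 + 1.537500)/2 = 1.441250
  f(c_3) = f(1.441250) = 0.077202
  f(a) × f(c) < 0, new interval: [1.345000, 1.441250]

After 3 iteration(s), the approximation is c_3 = 1.441250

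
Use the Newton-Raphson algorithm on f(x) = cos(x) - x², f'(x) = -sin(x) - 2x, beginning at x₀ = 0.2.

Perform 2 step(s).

f(x) = cos(x) - x²
f'(x) = -sin(x) - 2x
x₀ = 0.2

Newton-Raphson formula: x_{n+1} = x_n - f(x_n)/f'(x_n)

Iteration 1:
  f(0.200000) = 0.940067
  f'(0.200000) = -0.598669
  x_1 = 0.200000 - 0.940067/(-0.598669) = 1.770260
Iteration 2:
  f(1.770260) = -3.331965
  f'(1.770260) = -4.520693
  x_2 = 1.770260 - (-3.331965)/(-4.520693) = 1.033213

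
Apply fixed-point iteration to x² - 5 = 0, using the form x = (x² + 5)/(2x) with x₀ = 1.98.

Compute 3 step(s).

Equation: x² - 5 = 0
Fixed-point form: x = (x² + 5)/(2x)
x₀ = 1.98

x_1 = g(1.980000) = 2.252626
x_2 = g(2.252626) = 2.236129
x_3 = g(2.236129) = 2.236068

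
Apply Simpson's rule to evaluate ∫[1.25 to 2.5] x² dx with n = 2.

f(x) = x²
a = 1.25, b = 2.5, n = 2
h = (b - a)/n = 0.625000

Simpson's rule: (h/3)[f(x₀) + 4f(x₁) + 2f(x₂) + ... + f(xₙ)]

x_0 = 1.2500, f(x_0) = 1.562500, coefficient = 1
x_1 = 1.8750, f(x_1) = 3.515625, coefficient = 4
x_2 = 2.5000, f(x_2) = 6.250000, coefficient = 1

I ≈ (0.625000/3) × 21.875000 = 4.557292
Exact value: 4.557292
Error: 0.000000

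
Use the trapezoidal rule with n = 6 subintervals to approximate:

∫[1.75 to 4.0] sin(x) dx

f(x) = sin(x)
a = 1.75, b = 4.0, n = 6
h = (b - a)/n = 0.375000

Trapezoidal rule: (h/2)[f(x₀) + 2f(x₁) + 2f(x₂) + ... + f(xₙ)]

x_0 = 1.7500, f(x_0) = 0.983986, coefficient = 1
x_1 = 2.1250, f(x_1) = 0.850320, coefficient = 2
x_2 = 2.5000, f(x_2) = 0.598472, coefficient = 2
x_3 = 2.8750, f(x_3) = 0.263446, coefficient = 2
x_4 = 3.2500, f(x_4) = -0.108195, coefficient = 2
x_5 = 3.6250, f(x_5) = -0.464799, coefficient = 2
x_6 = 4.0000, f(x_6) = -0.756802, coefficient = 1

I ≈ (0.375000/2) × 2.505671 = 0.469813
Exact value: 0.475398
Error: 0.005584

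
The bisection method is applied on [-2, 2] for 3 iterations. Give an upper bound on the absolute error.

Bisection error bound: |error| ≤ (b-a)/2^n
|error| ≤ (2 - (-2))/2^3 = 4/2^3
|error| ≤ 0.5000000000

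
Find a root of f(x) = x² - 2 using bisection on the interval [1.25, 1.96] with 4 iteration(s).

f(x) = x² - 2
Initial interval: [1.25, 1.96]

Iteration 1:
  c_1 = (1.250000 + 1.960000)/2 = 1.605000
  f(c_1) = f(1.605000) = 0.576025
  f(a) × f(c) < 0, new interval: [1.250000, 1.605000]
Iteration 2:
  c_2 = (1.250000 + 1.605000)/2 = 1.427500
  f(c_2) = f(1.427500) = 0.037756
  f(a) × f(c) < 0, new interval: [1.250000, 1.427500]
Iteration 3:
  c_3 = (1.250000 + 1.427500)/2 = 1.338750
  f(c_3) = f(1.338750) = -0.207748
  f(a) × f(c) ≥ 0, new interval: [1.338750, 1.427500]
Iteration 4:
  c_4 = (1.338750 + 1.427500)/2 = 1.383125
  f(c_4) = f(1.383125) = -0.086965
  f(a) × f(c) ≥ 0, new interval: [1.383125, 1.427500]

After 4 iteration(s), the approximation is c_4 = 1.383125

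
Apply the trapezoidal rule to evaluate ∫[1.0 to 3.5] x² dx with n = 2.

f(x) = x²
a = 1.0, b = 3.5, n = 2
h = (b - a)/n = 1.250000

Trapezoidal rule: (h/2)[f(x₀) + 2f(x₁) + 2f(x₂) + ... + f(xₙ)]

x_0 = 1.0000, f(x_0) = 1.000000, coefficient = 1
x_1 = 2.2500, f(x_1) = 5.062500, coefficient = 2
x_2 = 3.5000, f(x_2) = 12.250000, coefficient = 1

I ≈ (1.250000/2) × 23.375000 = 14.609375
Exact value: 13.958333
Error: 0.651042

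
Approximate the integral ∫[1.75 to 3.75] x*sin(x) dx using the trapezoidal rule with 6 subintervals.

f(x) = x*sin(x)
a = 1.75, b = 3.75, n = 6
h = (b - a)/n = 0.333333

Trapezoidal rule: (h/2)[f(x₀) + 2f(x₁) + 2f(x₂) + ... + f(xₙ)]

x_0 = 1.7500, f(x_0) = 1.721975, coefficient = 1
x_1 = 2.0833, f(x_1) = 1.815632, coefficient = 2
x_2 = 2.4167, f(x_2) = 1.602443, coefficient = 2
x_3 = 2.7500, f(x_3) = 1.049568, coefficient = 2
x_4 = 3.0833, f(x_4) = 0.179531, coefficient = 2
x_5 = 3.4167, f(x_5) = -0.928029, coefficient = 2
x_6 = 3.7500, f(x_6) = -2.143355, coefficient = 1

I ≈ (0.333333/2) × 7.016911 = 1.169485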